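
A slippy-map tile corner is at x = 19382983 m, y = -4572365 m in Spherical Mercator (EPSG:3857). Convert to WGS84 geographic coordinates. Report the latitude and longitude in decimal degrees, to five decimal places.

R = 6378137 m. λ = x/R = 174.12029881°.
φ = 2·arctan(exp(y/R)) − 90° = 2·arctan(0.48827) − 90° = -37.95000074°.

lat -37.95000°, lon 174.12030°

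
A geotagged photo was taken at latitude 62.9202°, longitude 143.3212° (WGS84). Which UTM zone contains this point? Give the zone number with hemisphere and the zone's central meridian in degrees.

UTM zone = ⌊(λ + 180)/6⌋ + 1; 143.3212° ∈ [138°, 144°) → zone 54.
Hemisphere: N (φ ≥ 0).
Central meridian λ₀ = 6×54 − 183 = 141°.

Zone 54N, central meridian 141°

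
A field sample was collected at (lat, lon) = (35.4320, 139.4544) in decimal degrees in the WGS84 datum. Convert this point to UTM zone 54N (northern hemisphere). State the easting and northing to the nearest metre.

Zone 54 central meridian λ₀ = 6×54 − 183 = 141°; Δλ = -1.5456°.
Transverse Mercator on WGS84 with k₀ = 0.9996 gives E = 359701.079 m, N = 3922049.147 m.

E 359701 m, N 3922049 m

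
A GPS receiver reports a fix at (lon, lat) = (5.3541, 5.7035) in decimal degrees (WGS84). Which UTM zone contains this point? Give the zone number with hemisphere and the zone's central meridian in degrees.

UTM zone = ⌊(λ + 180)/6⌋ + 1; 5.3541° ∈ [0°, 6°) → zone 31.
Hemisphere: N (φ ≥ 0).
Central meridian λ₀ = 6×31 − 183 = 3°.

Zone 31N, central meridian 3°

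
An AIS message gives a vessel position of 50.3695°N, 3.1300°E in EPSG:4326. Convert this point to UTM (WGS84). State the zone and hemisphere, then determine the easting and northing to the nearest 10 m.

Longitude 3.1300° lies in the 6° band [0°, 6°), giving zone 31; latitude is north of the equator, so 31N.
Zone 31 central meridian λ₀ = 6×31 − 183 = 3°; Δλ = +0.1300°.
Transverse Mercator on WGS84 with k₀ = 0.9996 gives E = 509245.117 m, N = 5579722.794 m.

Zone 31N: E 509250 m, N 5579720 m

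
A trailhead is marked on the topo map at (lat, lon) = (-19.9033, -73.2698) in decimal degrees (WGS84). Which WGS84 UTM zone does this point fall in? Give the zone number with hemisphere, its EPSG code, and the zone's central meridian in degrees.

UTM zone = ⌊(λ + 180)/6⌋ + 1; -73.2698° ∈ [-78°, -72°) → zone 18.
Hemisphere: S (φ < 0).
Central meridian λ₀ = 6×18 − 183 = -75°.
EPSG code: 32718.

Zone 18S (EPSG:32718), central meridian -75°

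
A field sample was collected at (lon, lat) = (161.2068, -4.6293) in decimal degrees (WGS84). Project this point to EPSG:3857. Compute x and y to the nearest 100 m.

x 17945500 m, y -515900 m

Web Mercator is spherical with R = a = 6378137 m.
x = R·λ = 6378137 × 2.813589437 = 17945458.888 m.
y = R·ln tan(π/4 + φ/2) = 6378137 × -0.080884578 = -515892.923 m.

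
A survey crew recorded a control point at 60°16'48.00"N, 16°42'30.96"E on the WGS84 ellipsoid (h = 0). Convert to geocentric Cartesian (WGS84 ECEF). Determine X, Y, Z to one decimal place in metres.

WGS84: a = 6378137 m, e² = 0.006694380; N(φ) = a/√(1−e²sin²φ) = 6394299.955 m.
X = (N+h)·cosφ·cosλ = 3036208.397 m; Y = (N+h)·cosφ·sinλ = 911402.945 m; Z = (N(1−e²)+h)·sinφ = 5516009.110 m.

X 3036208.4 m, Y 911402.9 m, Z 5516009.1 m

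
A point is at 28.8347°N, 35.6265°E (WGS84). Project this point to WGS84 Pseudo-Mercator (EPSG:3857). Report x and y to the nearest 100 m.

Web Mercator is spherical with R = a = 6378137 m.
x = R·λ = 6378137 × 0.621799726 = 3965923.839 m.
y = R·ln tan(π/4 + φ/2) = 6378137 × 0.525956690 = 3354623.825 m.

x 3965900 m, y 3354600 m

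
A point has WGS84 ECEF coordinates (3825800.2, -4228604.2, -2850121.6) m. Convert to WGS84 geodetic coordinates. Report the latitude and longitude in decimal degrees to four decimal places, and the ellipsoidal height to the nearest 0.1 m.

λ = atan2(Y, X) = -47.86299972°; p = √(X²+Y²) = 5702441.6 m.
Bowring's method on WGS84 (a = 6378137 m, b = 6356752.314 m) gives φ = -26.71040011°, h = 1186.614 m.

lat -26.7104°, lon -47.8630°, h 1186.6 m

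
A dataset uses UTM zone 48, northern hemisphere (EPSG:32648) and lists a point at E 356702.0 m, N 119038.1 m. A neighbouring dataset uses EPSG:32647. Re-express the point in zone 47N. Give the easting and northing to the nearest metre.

UTM 48N → geographic: φ = 1.07669992°, λ = 103.71210028°.
UTM 47N (λ₀ = 99°) forward: E = 1024842.380 m, N = 119414.074 m.

E 1024842 m, N 119414 m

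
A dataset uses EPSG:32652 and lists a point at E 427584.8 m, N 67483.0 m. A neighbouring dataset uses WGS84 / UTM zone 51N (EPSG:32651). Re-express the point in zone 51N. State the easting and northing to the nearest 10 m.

UTM 52N → geographic: φ = 0.61049999°, λ = 128.34920027°.
UTM 51N (λ₀ = 123°) forward: E = 1096070.708 m, N = 67775.752 m.

E 1096070 m, N 67780 m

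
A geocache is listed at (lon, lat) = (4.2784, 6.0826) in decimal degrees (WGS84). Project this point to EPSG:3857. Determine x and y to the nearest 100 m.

x 476300 m, y 678400 m

Web Mercator is spherical with R = a = 6378137 m.
x = R·λ = 6378137 × 0.074672167 = 476269.309 m.
y = R·ln tan(π/4 + φ/2) = 6378137 × 0.106361372 = 678387.399 m.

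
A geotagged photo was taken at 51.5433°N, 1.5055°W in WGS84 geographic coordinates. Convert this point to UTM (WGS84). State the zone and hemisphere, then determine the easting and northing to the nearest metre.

Longitude -1.5055° lies in the 6° band [-6°, 0°), giving zone 30; latitude is north of the equator, so 30N.
Zone 30 central meridian λ₀ = 6×30 − 183 = -3°; Δλ = +1.4945°.
Transverse Mercator on WGS84 with k₀ = 0.9996 gives E = 603636.358 m, N = 5711303.255 m.

Zone 30N: E 603636 m, N 5711303 m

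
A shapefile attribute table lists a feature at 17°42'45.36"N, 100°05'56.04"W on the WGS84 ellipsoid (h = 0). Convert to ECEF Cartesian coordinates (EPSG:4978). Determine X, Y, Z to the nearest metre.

WGS84: a = 6378137 m, e² = 0.006694380; N(φ) = a/√(1−e²sin²φ) = 6380114.043 m.
X = (N+h)·cosφ·cosλ = -1065704.842 m; Y = (N+h)·cosφ·sinλ = -5983498.195 m; Z = (N(1−e²)+h)·sinφ = 1928107.720 m.

X -1065705 m, Y -5983498 m, Z 1928108 m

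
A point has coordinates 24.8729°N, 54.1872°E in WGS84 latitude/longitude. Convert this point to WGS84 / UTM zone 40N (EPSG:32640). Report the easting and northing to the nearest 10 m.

Zone 40 central meridian λ₀ = 6×40 − 183 = 57°; Δλ = -2.8128°.
Transverse Mercator on WGS84 with k₀ = 0.9996 gives E = 215795.593 m, N = 2753810.069 m.

E 215800 m, N 2753810 m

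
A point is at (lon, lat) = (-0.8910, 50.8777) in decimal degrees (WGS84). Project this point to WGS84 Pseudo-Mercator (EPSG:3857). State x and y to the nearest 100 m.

x -99200 m, y 6599700 m

Web Mercator is spherical with R = a = 6378137 m.
x = R·λ = 6378137 × -0.015550884 = -99185.666 m.
y = R·ln tan(π/4 + φ/2) = 6378137 × 1.034736117 = 6599688.715 m.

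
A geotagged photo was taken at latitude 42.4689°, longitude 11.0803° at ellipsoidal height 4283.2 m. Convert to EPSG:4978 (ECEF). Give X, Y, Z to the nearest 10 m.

X 4627250 m, Y 906180 m, Z 4287060 m

WGS84: a = 6378137 m, e² = 0.006694380; N(φ) = a/√(1−e²sin²φ) = 6387891.871 m.
X = (N+h)·cosφ·cosλ = 4627253.149 m; Y = (N+h)·cosφ·sinλ = 906178.859 m; Z = (N(1−e²)+h)·sinφ = 4287059.019 m.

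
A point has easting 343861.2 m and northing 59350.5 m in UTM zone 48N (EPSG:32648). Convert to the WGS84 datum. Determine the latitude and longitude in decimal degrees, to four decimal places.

lat 0.5368°, lon 103.5969°

Zone 48N: λ₀ = 105°, k₀ = 0.9996, false easting 500000 m.
Meridian distance M = (N − FN)/k₀ = 59374.2 m.
Inverse transverse Mercator on WGS84 gives φ = 0.53680036°, λ = 103.59690003°.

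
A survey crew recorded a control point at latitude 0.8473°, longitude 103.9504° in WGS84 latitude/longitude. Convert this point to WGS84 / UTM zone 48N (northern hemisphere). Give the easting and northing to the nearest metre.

Zone 48 central meridian λ₀ = 6×48 − 183 = 105°; Δλ = -1.0496°.
Transverse Mercator on WGS84 with k₀ = 0.9996 gives E = 383211.911 m, N = 93667.997 m.

E 383212 m, N 93668 m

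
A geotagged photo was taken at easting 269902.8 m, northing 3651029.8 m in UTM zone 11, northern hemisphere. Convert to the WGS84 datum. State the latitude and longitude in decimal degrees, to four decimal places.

Zone 11N: λ₀ = -117°, k₀ = 0.9996, false easting 500000 m.
Meridian distance M = (N − FN)/k₀ = 3652490.8 m.
Inverse transverse Mercator on WGS84 gives φ = 32.97340035°, λ = -119.46209998°.

lat 32.9734°, lon -119.4621°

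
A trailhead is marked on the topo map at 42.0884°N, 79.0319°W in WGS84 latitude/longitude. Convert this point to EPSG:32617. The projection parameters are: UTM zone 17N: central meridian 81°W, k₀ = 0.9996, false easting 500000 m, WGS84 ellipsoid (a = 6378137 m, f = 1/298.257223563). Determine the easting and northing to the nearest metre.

E 662771 m, N 4661465 m

Zone 17 central meridian λ₀ = 6×17 − 183 = -81°; Δλ = +1.9681°.
Transverse Mercator on WGS84 with k₀ = 0.9996 gives E = 662770.881 m, N = 4661465.450 m.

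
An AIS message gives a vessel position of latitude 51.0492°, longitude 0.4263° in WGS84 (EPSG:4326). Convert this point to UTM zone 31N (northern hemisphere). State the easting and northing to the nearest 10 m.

Zone 31 central meridian λ₀ = 6×31 − 183 = 3°; Δλ = -2.5737°.
Transverse Mercator on WGS84 with k₀ = 0.9996 gives E = 319608.238 m, N = 5658447.930 m.

E 319610 m, N 5658450 m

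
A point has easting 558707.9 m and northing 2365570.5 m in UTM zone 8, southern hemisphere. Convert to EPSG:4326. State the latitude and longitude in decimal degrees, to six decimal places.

lat -68.815000°, lon -133.544201°

Zone 8S: λ₀ = -135°, k₀ = 0.9996, false easting 500000 m, false northing 10000000 m.
Meridian distance M = (N − FN)/k₀ = -7637484.5 m.
Inverse transverse Mercator on WGS84 gives φ = -68.81499987°, λ = -133.54420104°.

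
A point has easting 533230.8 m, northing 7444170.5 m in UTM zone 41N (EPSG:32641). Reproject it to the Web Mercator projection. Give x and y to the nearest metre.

Unproject from UTM 41N (λ₀ = 63°) → φ = 67.11289963°, λ = 63.76569996°.
Web Mercator (R = 6378137 m): x = 7098365.250 m, y = 10188298.792 m.

x 7098365 m, y 10188299 m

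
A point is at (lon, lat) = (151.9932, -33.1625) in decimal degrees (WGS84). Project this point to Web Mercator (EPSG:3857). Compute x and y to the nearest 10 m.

Web Mercator is spherical with R = a = 6378137 m.
x = R·λ = 6378137 × 2.652781781 = 16919805.628 m.
y = R·ln tan(π/4 + φ/2) = 6378137 × -0.614112403 = -3916893.037 m.

x 16919810 m, y -3916890 m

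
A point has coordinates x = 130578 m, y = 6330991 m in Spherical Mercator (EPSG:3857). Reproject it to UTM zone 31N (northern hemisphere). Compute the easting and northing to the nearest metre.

Web Mercator inverse (R = 6378137 m) → φ = 49.32970070°, λ = 1.17300213°.
UTM 31N forward: E = 367256.385 m, N = 5465713.584 m.

E 367256 m, N 5465714 m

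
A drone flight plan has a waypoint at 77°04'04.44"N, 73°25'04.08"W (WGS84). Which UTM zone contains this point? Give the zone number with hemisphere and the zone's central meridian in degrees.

UTM zone = ⌊(λ + 180)/6⌋ + 1; -73.4178° ∈ [-78°, -72°) → zone 18.
Hemisphere: N (φ ≥ 0).
Central meridian λ₀ = 6×18 − 183 = -75°.

Zone 18N, central meridian -75°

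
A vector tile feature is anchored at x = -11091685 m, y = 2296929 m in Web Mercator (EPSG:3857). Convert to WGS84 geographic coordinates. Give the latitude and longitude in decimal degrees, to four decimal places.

R = 6378137 m. λ = x/R = -99.63830162°.
φ = 2·arctan(exp(y/R)) − 90° = 2·arctan(1.43351) − 90° = 20.20160363°.

lat 20.2016°, lon -99.6383°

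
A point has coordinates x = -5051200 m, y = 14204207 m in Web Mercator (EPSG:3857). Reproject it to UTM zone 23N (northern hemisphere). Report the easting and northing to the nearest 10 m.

Web Mercator inverse (R = 6378137 m) → φ = 77.68889974°, λ = -45.37570163°.
UTM 23N forward: E = 491057.540 m, N = 8623679.668 m.

E 491060 m, N 8623680 m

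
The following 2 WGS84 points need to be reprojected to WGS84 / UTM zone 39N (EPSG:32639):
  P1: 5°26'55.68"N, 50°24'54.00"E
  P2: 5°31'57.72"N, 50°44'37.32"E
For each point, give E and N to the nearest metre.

P1: E 435195 m, N 602306 m; P2: E 471612 m, N 611555 m

UTM zone 39N: λ₀ = 51°, k₀ = 0.9996.
P1 (5.4488°, 50.4150°) → (435195.217, 602305.730) m.
P2 (5.5327°, 50.7437°) → (471612.114, 611554.760) m.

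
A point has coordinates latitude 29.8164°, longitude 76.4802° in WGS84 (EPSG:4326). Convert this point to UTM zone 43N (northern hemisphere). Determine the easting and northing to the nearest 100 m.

Zone 43 central meridian λ₀ = 6×43 − 183 = 75°; Δλ = +1.4802°.
Transverse Mercator on WGS84 with k₀ = 0.9996 gives E = 643032.026 m, N = 3299360.052 m.

E 643000 m, N 3299400 m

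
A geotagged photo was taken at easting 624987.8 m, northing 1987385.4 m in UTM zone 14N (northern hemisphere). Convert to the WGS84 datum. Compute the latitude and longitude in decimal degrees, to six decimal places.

lat 17.971100°, lon -97.819600°

Zone 14N: λ₀ = -99°, k₀ = 0.9996, false easting 500000 m.
Meridian distance M = (N − FN)/k₀ = 1988180.7 m.
Inverse transverse Mercator on WGS84 gives φ = 17.97109962°, λ = -97.81959985°.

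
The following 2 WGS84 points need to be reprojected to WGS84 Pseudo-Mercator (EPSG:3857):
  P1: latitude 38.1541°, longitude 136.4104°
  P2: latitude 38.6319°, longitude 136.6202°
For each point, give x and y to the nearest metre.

P1: x 15185136 m, y 4601218 m; P2: x 15208491 m, y 4669081 m

Web Mercator: x = R·λ, y = R·ln tan(π/4+φ/2), R = 6378137 m.
P1 (38.1541°, 136.4104°) → (15185136.267, 4601217.905) m.
P2 (38.6319°, 136.6202°) → (15208491.096, 4669080.728) m.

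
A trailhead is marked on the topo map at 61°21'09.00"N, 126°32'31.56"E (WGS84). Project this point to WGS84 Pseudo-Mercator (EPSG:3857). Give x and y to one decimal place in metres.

Web Mercator is spherical with R = a = 6378137 m.
x = R·λ = 6378137 × 2.208576287 = 14086602.136 m.
y = R·ln tan(π/4 + φ/2) = 6378137 × 1.365165953 = 8707215.479 m.

x 14086602.1 m, y 8707215.5 m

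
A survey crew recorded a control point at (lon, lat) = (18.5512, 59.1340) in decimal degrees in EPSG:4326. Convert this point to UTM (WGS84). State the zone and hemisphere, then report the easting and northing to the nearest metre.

Zone 34N: E 359878 m, N 6557544 m

Longitude 18.5512° lies in the 6° band [18°, 24°), giving zone 34; latitude is north of the equator, so 34N.
Zone 34 central meridian λ₀ = 6×34 − 183 = 21°; Δλ = -2.4488°.
Transverse Mercator on WGS84 with k₀ = 0.9996 gives E = 359878.001 m, N = 6557544.033 m.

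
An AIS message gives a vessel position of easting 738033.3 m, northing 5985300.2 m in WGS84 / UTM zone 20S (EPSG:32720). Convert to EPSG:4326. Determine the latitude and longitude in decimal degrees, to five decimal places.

lat -36.24790°, lon -60.35090°

Zone 20S: λ₀ = -63°, k₀ = 0.9996, false easting 500000 m, false northing 10000000 m.
Meridian distance M = (N − FN)/k₀ = -4016306.3 m.
Inverse transverse Mercator on WGS84 gives φ = -36.24790004°, λ = -60.35090041°.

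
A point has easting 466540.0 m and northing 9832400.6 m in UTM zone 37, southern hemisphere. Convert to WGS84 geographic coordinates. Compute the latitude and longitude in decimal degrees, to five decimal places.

lat -1.51630°, lon 38.69920°

Zone 37S: λ₀ = 39°, k₀ = 0.9996, false easting 500000 m, false northing 10000000 m.
Meridian distance M = (N − FN)/k₀ = -167666.5 m.
Inverse transverse Mercator on WGS84 gives φ = -1.51629977°, λ = 38.69920019°.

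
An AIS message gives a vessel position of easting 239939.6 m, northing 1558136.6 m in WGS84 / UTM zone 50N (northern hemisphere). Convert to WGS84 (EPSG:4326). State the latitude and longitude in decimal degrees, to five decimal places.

lat 14.08210°, lon 114.59160°

Zone 50N: λ₀ = 117°, k₀ = 0.9996, false easting 500000 m.
Meridian distance M = (N − FN)/k₀ = 1558760.1 m.
Inverse transverse Mercator on WGS84 gives φ = 14.08209958°, λ = 114.59159972°.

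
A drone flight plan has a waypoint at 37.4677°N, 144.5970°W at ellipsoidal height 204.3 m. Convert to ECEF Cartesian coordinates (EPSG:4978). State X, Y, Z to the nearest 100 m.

WGS84: a = 6378137 m, e² = 0.006694380; N(φ) = a/√(1−e²sin²φ) = 6386051.760 m.
X = (N+h)·cosφ·cosλ = -4131523.991 m; Y = (N+h)·cosφ·sinλ = -2936446.865 m; Z = (N(1−e²)+h)·sinφ = 3858843.693 m.

X -4131500 m, Y -2936400 m, Z 3858800 m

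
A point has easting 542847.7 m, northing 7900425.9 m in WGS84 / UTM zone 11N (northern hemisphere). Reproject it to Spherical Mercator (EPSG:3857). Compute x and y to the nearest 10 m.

Unproject from UTM 11N (λ₀ = -117°) → φ = 71.20270020°, λ = -115.80849946°.
Web Mercator (R = 6378137 m): x = -12891743.189 m, y = 11471938.831 m.

x -12891740 m, y 11471940 m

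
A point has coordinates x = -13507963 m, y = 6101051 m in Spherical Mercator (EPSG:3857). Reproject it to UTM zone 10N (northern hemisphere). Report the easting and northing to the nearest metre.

Web Mercator inverse (R = 6378137 m) → φ = 47.96510192°, λ = -121.34409620°.
UTM 10N forward: E = 623604.504 m, N = 5313748.272 m.

E 623605 m, N 5313748 m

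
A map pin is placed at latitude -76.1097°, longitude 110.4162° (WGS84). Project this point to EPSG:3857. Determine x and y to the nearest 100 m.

x 12291500 m, y -13427700 m

Web Mercator is spherical with R = a = 6378137 m.
x = R·λ = 6378137 × 1.927126238 = 12291475.159 m.
y = R·ln tan(π/4 + φ/2) = 6378137 × -2.105268778 = -13427692.689 m.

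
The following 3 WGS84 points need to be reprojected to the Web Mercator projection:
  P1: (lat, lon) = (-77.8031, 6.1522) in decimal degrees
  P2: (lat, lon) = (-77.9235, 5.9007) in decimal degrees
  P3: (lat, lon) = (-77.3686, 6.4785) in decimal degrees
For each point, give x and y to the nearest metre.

P1: x 684860 m, y -14264104 m; P2: x 656863 m, y -14327853 m; P3: x 721183 m, y -14039087 m

Web Mercator: x = R·λ, y = R·ln tan(π/4+φ/2), R = 6378137 m.
P1 (-77.8031°, 6.1522°) → (684859.771, -14264103.591) m.
P2 (-77.9235°, 5.9007°) → (656862.919, -14327852.964) m.
P3 (-77.3686°, 6.4785°) → (721183.321, -14039087.302) m.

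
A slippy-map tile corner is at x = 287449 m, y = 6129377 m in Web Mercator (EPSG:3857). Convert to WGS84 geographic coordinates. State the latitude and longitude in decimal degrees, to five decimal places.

lat 48.13520°, lon 2.58220°

R = 6378137 m. λ = x/R = 2.58219830°.
φ = 2·arctan(exp(y/R)) − 90° = 2·arctan(2.61430) − 90° = 48.13520094°.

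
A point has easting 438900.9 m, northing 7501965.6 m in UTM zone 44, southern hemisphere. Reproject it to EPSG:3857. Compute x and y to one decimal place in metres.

Unproject from UTM 44S (λ₀ = 81°) → φ = -22.58800001°, λ = 80.40560000°.
Web Mercator (R = 6378137 m): x = 8950710.449 m, y = -2582269.666 m.

x 8950710.4 m, y -2582269.7 m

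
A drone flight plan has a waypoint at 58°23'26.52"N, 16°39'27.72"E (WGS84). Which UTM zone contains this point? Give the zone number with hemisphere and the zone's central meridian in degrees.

UTM zone = ⌊(λ + 180)/6⌋ + 1; 16.6577° ∈ [12°, 18°) → zone 33.
Hemisphere: N (φ ≥ 0).
Central meridian λ₀ = 6×33 − 183 = 15°.

Zone 33N, central meridian 15°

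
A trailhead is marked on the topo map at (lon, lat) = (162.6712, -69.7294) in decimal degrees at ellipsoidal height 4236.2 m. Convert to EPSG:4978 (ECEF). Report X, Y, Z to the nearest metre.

WGS84: a = 6378137 m, e² = 0.006694380; N(φ) = a/√(1−e²sin²φ) = 6397006.732 m.
X = (N+h)·cosφ·cosλ = -2117077.976 m; Y = (N+h)·cosφ·sinλ = 660563.938 m; Z = (N(1−e²)+h)·sinφ = -5964621.917 m.

X -2117078 m, Y 660564 m, Z -5964622 m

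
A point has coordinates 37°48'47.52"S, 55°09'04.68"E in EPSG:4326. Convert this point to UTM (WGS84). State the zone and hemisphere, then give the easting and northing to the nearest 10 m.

Zone 40S: E 337270 m, N 5813300 m

Longitude 55.1513° lies in the 6° band [54°, 60°), giving zone 40; latitude is south of the equator, so 40S.
Zone 40 central meridian λ₀ = 6×40 − 183 = 57°; Δλ = -1.8487°.
Transverse Mercator on WGS84 with k₀ = 0.9996 gives E = 337271.150 m, N = 5813300.641 m.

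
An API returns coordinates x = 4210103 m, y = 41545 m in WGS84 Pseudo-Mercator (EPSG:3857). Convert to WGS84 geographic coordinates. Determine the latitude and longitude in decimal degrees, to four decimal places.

lat 0.3732°, lon 37.8200°

R = 6378137 m. λ = x/R = 37.81999873°.
φ = 2·arctan(exp(y/R)) − 90° = 2·arctan(1.00653) − 90° = 0.37320245°.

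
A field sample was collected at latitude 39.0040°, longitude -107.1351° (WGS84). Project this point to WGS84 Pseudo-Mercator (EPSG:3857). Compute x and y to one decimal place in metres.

Web Mercator is spherical with R = a = 6378137 m.
x = R·λ = 6378137 × -1.869860239 = -11926224.778 m.
y = R·ln tan(π/4 + φ/2) = 6378137 × 0.740379919 = 4722244.554 m.

x -11926224.8 m, y 4722244.6 m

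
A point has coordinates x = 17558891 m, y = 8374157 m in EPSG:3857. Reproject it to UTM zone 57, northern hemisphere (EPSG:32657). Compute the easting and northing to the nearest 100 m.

E 429200 m, N 6639300 m

Web Mercator inverse (R = 6378137 m) → φ = 59.88490178°, λ = 157.73420157°.
UTM 57N forward: E = 429154.457 m, N = 6639270.058 m.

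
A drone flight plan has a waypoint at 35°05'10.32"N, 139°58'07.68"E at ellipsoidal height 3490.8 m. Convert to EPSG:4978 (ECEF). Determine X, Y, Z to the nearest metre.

WGS84: a = 6378137 m, e² = 0.006694380; N(φ) = a/√(1−e²sin²φ) = 6385202.473 m.
X = (N+h)·cosφ·cosλ = -4002890.738 m; Y = (N+h)·cosφ·sinλ = 3362540.318 m; Z = (N(1−e²)+h)·sinφ = 3647702.991 m.

X -4002891 m, Y 3362540 m, Z 3647703 m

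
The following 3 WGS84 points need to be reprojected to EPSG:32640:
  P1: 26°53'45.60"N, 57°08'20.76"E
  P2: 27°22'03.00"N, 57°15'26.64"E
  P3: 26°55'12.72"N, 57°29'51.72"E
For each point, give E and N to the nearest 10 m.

P1: E 513810 m, N 2974920 m; P2: E 525450 m, N 3027170 m; P3: E 549410 m, N 2977690 m

UTM zone 40N: λ₀ = 57°, k₀ = 0.9996.
P1 (26.8960°, 57.1391°) → (513813.514, 2974923.956) m.
P2 (27.3675°, 57.2574°) → (525454.498, 3027166.598) m.
P3 (26.9202°, 57.4977°) → (549414.576, 2977693.879) m.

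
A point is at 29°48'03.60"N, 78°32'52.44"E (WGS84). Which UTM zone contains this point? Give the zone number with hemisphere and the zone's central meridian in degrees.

Zone 44N, central meridian 81°

UTM zone = ⌊(λ + 180)/6⌋ + 1; 78.5479° ∈ [78°, 84°) → zone 44.
Hemisphere: N (φ ≥ 0).
Central meridian λ₀ = 6×44 − 183 = 81°.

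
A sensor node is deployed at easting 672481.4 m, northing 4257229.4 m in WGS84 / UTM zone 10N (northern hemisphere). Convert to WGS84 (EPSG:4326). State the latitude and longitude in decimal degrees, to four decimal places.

lat 38.4467°, lon -121.0235°

Zone 10N: λ₀ = -123°, k₀ = 0.9996, false easting 500000 m.
Meridian distance M = (N − FN)/k₀ = 4258933.0 m.
Inverse transverse Mercator on WGS84 gives φ = 38.44669975°, λ = -121.02349962°.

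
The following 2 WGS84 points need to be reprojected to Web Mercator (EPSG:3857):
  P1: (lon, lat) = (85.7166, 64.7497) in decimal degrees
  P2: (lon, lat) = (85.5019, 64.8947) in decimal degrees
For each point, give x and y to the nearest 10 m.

Web Mercator: x = R·λ, y = R·ln tan(π/4+φ/2), R = 6378137 m.
P1 (64.7497°, 85.7166°) → (9541928.265, 9542748.107) m.
P2 (64.8947°, 85.5019°) → (9518027.970, 9580689.531) m.

P1: x 9541930 m, y 9542750 m; P2: x 9518030 m, y 9580690 m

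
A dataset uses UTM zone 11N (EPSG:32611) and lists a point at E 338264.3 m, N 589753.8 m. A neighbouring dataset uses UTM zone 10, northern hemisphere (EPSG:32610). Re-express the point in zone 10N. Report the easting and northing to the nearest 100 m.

E 1003600 m, N 591400 m

UTM 11N → geographic: φ = 5.33380031°, λ = -118.45960035°.
UTM 10N (λ₀ = -123°) forward: E = 1003581.419 m, N = 591420.016 m.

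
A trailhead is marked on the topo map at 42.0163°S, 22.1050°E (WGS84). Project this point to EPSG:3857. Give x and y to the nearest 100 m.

Web Mercator is spherical with R = a = 6378137 m.
x = R·λ = 6378137 × 0.385805031 = 2460717.344 m.
y = R·ln tan(π/4 + φ/2) = 6378137 × -0.809550096 = -5163421.418 m.

x 2460700 m, y -5163400 m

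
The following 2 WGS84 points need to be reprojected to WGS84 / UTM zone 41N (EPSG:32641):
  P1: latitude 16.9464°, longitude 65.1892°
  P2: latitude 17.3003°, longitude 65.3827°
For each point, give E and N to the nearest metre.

UTM zone 41N: λ₀ = 63°, k₀ = 0.9996.
P1 (16.9464°, 65.1892°) → (733139.081, 1874924.237) m.
P2 (17.3003°, 65.3827°) → (753275.419, 1914342.965) m.

P1: E 733139 m, N 1874924 m; P2: E 753275 m, N 1914343 m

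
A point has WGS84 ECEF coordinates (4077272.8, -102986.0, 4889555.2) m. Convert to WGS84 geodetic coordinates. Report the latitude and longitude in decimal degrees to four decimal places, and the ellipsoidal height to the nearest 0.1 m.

λ = atan2(Y, X) = -1.44690067°; p = √(X²+Y²) = 4078573.2 m.
Bowring's method on WGS84 (a = 6378137 m, b = 6356752.314 m) gives φ = 50.35629987°, h = 1799.532 m.

lat 50.3563°, lon -1.4469°, h 1799.5 m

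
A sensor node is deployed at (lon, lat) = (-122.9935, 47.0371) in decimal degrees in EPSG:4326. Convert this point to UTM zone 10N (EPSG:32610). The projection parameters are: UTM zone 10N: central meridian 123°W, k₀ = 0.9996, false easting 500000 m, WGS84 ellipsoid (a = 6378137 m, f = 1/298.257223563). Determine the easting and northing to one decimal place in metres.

Zone 10 central meridian λ₀ = 6×10 − 183 = -123°; Δλ = +0.0065°.
Transverse Mercator on WGS84 with k₀ = 0.9996 gives E = 500493.824 m, N = 5209286.933 m.

E 500493.8 m, N 5209286.9 m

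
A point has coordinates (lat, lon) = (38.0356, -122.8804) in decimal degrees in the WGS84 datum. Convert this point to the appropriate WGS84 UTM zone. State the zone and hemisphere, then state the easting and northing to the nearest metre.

Longitude -122.8804° lies in the 6° band [-126°, -120°), giving zone 10; latitude is north of the equator, so 10N.
Zone 10 central meridian λ₀ = 6×10 − 183 = -123°; Δλ = +0.1196°.
Transverse Mercator on WGS84 with k₀ = 0.9996 gives E = 510495.484 m, N = 4209771.675 m.

Zone 10N: E 510495 m, N 4209772 m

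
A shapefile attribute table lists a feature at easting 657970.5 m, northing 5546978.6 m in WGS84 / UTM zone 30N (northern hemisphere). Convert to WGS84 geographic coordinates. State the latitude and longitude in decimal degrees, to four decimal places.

Zone 30N: λ₀ = -3°, k₀ = 0.9996, false easting 500000 m.
Meridian distance M = (N − FN)/k₀ = 5549198.3 m.
Inverse transverse Mercator on WGS84 gives φ = 50.05409962°, λ = -0.79320053°.

lat 50.0541°, lon -0.7932°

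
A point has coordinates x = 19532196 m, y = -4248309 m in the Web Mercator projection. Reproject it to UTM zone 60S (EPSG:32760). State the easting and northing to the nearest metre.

Web Mercator inverse (R = 6378137 m) → φ = -35.61890354°, λ = 175.46070199°.
UTM 60S forward: E = 360596.884 m, N = 6057228.638 m.

E 360597 m, N 6057229 m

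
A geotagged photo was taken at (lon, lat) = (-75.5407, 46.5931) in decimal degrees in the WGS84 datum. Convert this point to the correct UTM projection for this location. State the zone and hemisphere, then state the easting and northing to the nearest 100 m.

Longitude -75.5407° lies in the 6° band [-78°, -72°), giving zone 18; latitude is north of the equator, so 18N.
Zone 18 central meridian λ₀ = 6×18 − 183 = -75°; Δλ = -0.5407°.
Transverse Mercator on WGS84 with k₀ = 0.9996 gives E = 458581.971 m, N = 5160090.384 m.

Zone 18N: E 458600 m, N 5160100 m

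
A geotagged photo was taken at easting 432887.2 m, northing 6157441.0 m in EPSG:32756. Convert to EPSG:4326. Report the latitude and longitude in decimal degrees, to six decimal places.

lat -34.722900°, lon 152.267000°

Zone 56S: λ₀ = 153°, k₀ = 0.9996, false easting 500000 m, false northing 10000000 m.
Meridian distance M = (N − FN)/k₀ = -3844096.6 m.
Inverse transverse Mercator on WGS84 gives φ = -34.72290029°, λ = 152.26700017°.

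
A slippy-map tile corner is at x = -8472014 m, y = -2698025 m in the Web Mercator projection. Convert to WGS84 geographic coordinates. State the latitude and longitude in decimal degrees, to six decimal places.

lat -23.544699°, lon -76.105397°

R = 6378137 m. λ = x/R = -76.10539663°.
φ = 2·arctan(exp(y/R)) − 90° = 2·arctan(0.65507) − 90° = -23.54469872°.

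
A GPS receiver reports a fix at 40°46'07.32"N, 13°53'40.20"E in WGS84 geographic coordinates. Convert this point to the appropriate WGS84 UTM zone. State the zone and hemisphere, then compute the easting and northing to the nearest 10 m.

Zone 33N: E 406700 m, N 4513670 m

Longitude 13.8945° lies in the 6° band [12°, 18°), giving zone 33; latitude is north of the equator, so 33N.
Zone 33 central meridian λ₀ = 6×33 − 183 = 15°; Δλ = -1.1055°.
Transverse Mercator on WGS84 with k₀ = 0.9996 gives E = 406700.632 m, N = 4513668.887 m.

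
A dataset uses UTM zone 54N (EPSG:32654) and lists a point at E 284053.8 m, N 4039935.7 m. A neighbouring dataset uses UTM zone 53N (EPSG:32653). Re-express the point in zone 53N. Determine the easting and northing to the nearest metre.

E 821602 m, N 4043228 m

UTM 54N → geographic: φ = 36.48040032°, λ = 138.58949990°.
UTM 53N (λ₀ = 135°) forward: E = 821601.754 m, N = 4043227.991 m.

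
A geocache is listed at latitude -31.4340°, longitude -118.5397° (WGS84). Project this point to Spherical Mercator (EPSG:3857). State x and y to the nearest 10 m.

x -13195780 m, y -3689240 m

Web Mercator is spherical with R = a = 6378137 m.
x = R·λ = 6378137 × -2.068908059 = -13195779.043 m.
y = R·ln tan(π/4 + φ/2) = 6378137 × -0.578419921 = -3689241.502 m.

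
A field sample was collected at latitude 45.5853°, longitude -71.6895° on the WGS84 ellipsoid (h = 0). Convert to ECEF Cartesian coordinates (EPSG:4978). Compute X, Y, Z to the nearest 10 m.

WGS84: a = 6378137 m, e² = 0.006694380; N(φ) = a/√(1−e²sin²φ) = 6389057.473 m.
X = (N+h)·cosφ·cosλ = 1404751.359 m; Y = (N+h)·cosφ·sinλ = -4244966.035 m; Z = (N(1−e²)+h)·sinφ = 4533109.102 m.

X 1404750 m, Y -4244970 m, Z 4533110 m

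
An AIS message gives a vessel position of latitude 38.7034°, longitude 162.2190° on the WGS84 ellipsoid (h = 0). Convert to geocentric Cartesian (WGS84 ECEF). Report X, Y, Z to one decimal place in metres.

X -4745901.0 m, Y 1522006.3 m, Z 3966674.9 m

WGS84: a = 6378137 m, e² = 0.006694380; N(φ) = a/√(1−e²sin²φ) = 6386500.524 m.
X = (N+h)·cosφ·cosλ = -4745900.962 m; Y = (N+h)·cosφ·sinλ = 1522006.254 m; Z = (N(1−e²)+h)·sinφ = 3966674.922 m.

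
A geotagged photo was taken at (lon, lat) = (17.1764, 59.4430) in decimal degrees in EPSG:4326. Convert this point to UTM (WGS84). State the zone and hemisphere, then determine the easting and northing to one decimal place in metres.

Longitude 17.1764° lies in the 6° band [12°, 18°), giving zone 33; latitude is north of the equator, so 33N.
Zone 33 central meridian λ₀ = 6×33 − 183 = 15°; Δλ = +2.1764°.
Transverse Mercator on WGS84 with k₀ = 0.9996 gives E = 623414.986 m, N = 6591400.840 m.

Zone 33N: E 623415.0 m, N 6591400.8 m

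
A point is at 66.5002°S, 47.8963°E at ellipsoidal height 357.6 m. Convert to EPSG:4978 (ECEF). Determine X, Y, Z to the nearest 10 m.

X 1710100 m, Y 1892360 m, Z -5826740 m

WGS84: a = 6378137 m, e² = 0.006694380; N(φ) = a/√(1−e²sin²φ) = 6396167.578 m.
X = (N+h)·cosφ·cosλ = 1710104.285 m; Y = (N+h)·cosφ·sinλ = 1892364.234 m; Z = (N(1−e²)+h)·sinφ = -5826739.676 m.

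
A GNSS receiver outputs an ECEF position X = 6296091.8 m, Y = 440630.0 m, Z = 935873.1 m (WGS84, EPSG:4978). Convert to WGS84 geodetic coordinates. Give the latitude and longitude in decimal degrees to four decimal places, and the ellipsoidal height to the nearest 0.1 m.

λ = atan2(Y, X) = 4.00329972°; p = √(X²+Y²) = 6311491.6 m.
Bowring's method on WGS84 (a = 6378137 m, b = 6356752.314 m) gives φ = 8.49039955°, h = 2825.735 m.

lat 8.4904°, lon 4.0033°, h 2825.7 m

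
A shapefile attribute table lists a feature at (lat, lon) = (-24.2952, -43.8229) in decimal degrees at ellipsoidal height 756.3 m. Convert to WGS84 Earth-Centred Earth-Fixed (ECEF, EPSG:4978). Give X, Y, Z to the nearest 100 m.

WGS84: a = 6378137 m, e² = 0.006694380; N(φ) = a/√(1−e²sin²φ) = 6381754.032 m.
X = (N+h)·cosφ·cosλ = 4197057.916 m; Y = (N+h)·cosφ·sinλ = -4028055.189 m; Z = (N(1−e²)+h)·sinφ = -2608429.901 m.

X 4197100 m, Y -4028100 m, Z -2608400 m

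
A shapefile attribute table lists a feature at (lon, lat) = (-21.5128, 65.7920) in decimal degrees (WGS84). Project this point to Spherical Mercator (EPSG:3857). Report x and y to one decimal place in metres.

x -2394793.9 m, y 9820149.2 m

Web Mercator is spherical with R = a = 6378137 m.
x = R·λ = 6378137 × -0.375469191 = -2394793.942 m.
y = R·ln tan(π/4 + φ/2) = 6378137 × 1.539657931 = 9820149.218 m.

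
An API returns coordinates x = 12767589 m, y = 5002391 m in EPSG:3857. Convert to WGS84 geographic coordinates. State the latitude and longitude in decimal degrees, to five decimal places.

R = 6378137 m. λ = x/R = 114.69320340°.
φ = 2·arctan(exp(y/R)) − 90° = 2·arctan(2.19088) − 90° = 40.93250325°.

lat 40.93250°, lon 114.69320°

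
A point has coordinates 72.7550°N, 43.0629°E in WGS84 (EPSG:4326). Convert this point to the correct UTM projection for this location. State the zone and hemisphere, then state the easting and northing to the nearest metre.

Longitude 43.0629° lies in the 6° band [42°, 48°), giving zone 38; latitude is north of the equator, so 38N.
Zone 38 central meridian λ₀ = 6×38 − 183 = 45°; Δλ = -1.9371°.
Transverse Mercator on WGS84 with k₀ = 0.9996 gives E = 435912.285 m, N = 8074184.450 m.

Zone 38N: E 435912 m, N 8074184 m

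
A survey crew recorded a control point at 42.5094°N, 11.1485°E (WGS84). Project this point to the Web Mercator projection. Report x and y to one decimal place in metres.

x 1241045.3 m, y 5237593.2 m

Web Mercator is spherical with R = a = 6378137 m.
x = R·λ = 6378137 × 0.194578032 = 1241045.343 m.
y = R·ln tan(π/4 + φ/2) = 6378137 × 0.821179158 = 5237593.171 m.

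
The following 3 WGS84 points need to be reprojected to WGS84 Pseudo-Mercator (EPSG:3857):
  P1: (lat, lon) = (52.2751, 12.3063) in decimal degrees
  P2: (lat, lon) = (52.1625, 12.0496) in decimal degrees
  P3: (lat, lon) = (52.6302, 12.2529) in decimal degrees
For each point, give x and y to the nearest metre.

P1: x 1369931 m, y 6850021 m; P2: x 1341355 m, y 6829561 m; P3: x 1363987 m, y 6914886 m

Web Mercator: x = R·λ, y = R·ln tan(π/4+φ/2), R = 6378137 m.
P1 (52.2751°, 12.3063°) → (1369931.050, 6850020.728) m.
P2 (52.1625°, 12.0496°) → (1341355.336, 6829561.038) m.
P3 (52.6302°, 12.2529°) → (1363986.589, 6914885.735) m.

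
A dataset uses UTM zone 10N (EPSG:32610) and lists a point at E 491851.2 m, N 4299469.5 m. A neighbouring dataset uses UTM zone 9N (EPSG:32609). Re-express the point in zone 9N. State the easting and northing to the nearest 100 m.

UTM 10N → geographic: φ = 38.84399986°, λ = -123.09390011°.
UTM 9N (λ₀ = -129°) forward: E = 1012735.323 m, N = 4316072.943 m.

E 1012700 m, N 4316100 m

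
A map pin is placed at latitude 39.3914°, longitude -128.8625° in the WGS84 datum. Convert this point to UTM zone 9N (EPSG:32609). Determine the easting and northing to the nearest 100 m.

Zone 9 central meridian λ₀ = 6×9 − 183 = -129°; Δλ = +0.1375°.
Transverse Mercator on WGS84 with k₀ = 0.9996 gives E = 511840.493 m, N = 4360221.141 m.

E 511800 m, N 4360200 m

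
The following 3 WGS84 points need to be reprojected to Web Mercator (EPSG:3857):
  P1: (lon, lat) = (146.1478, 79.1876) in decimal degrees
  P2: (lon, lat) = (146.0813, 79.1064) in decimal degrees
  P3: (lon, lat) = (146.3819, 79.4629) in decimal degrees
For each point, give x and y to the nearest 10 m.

P1: x 16269100 m, y 15037780 m; P2: x 16261700 m, y 14989770 m; P3: x 16295160 m, y 15203230 m

Web Mercator: x = R·λ, y = R·ln tan(π/4+φ/2), R = 6378137 m.
P1 (79.1876°, 146.1478°) → (16269098.677, 15037776.065) m.
P2 (79.1064°, 146.0813°) → (16261695.930, 14989769.317) m.
P3 (79.4629°, 146.3819°) → (16295158.569, 15203231.743) m.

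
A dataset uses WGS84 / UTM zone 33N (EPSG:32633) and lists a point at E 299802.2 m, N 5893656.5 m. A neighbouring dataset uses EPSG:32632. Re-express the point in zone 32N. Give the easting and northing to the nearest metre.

E 700973 m, N 5893689 m

UTM 33N → geographic: φ = 53.15459964°, λ = 12.00580028°.
UTM 32N (λ₀ = 9°) forward: E = 700973.235 m, N = 5893689.022 m.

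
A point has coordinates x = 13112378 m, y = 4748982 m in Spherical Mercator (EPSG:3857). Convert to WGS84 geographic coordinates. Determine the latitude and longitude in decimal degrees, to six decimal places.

lat 39.190403°, lon 117.790496°

R = 6378137 m. λ = x/R = 117.79049569°.
φ = 2·arctan(exp(y/R)) − 90° = 2·arctan(2.10554) − 90° = 39.19040312°.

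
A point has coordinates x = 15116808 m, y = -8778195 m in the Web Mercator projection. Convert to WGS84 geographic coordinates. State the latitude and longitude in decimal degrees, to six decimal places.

lat -61.656698°, lon 135.796597°

R = 6378137 m. λ = x/R = 135.79659674°.
φ = 2·arctan(exp(y/R)) − 90° = 2·arctan(0.25251) − 90° = -61.65669815°.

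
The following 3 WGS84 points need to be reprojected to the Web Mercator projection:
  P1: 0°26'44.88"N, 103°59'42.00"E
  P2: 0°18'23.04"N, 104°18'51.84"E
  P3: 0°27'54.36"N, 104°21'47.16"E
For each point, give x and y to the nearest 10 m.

Web Mercator: x = R·λ, y = R·ln tan(π/4+φ/2), R = 6378137 m.
P1 (0.4458°, 103.9950°) → (11576670.445, 49626.730) m.
P2 (0.3064°, 104.3144°) → (11612225.890, 34108.455) m.
P3 (0.4651°, 104.3631°) → (11617647.150, 51775.264) m.

P1: x 11576670 m, y 49630 m; P2: x 11612230 m, y 34110 m; P3: x 11617650 m, y 51780 m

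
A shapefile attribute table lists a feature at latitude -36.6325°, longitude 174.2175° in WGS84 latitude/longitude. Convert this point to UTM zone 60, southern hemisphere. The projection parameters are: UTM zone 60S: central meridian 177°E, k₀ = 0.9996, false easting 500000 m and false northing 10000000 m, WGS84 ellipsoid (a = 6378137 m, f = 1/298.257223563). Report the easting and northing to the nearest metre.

Zone 60 central meridian λ₀ = 6×60 − 183 = 177°; Δλ = -2.7825°.
Transverse Mercator on WGS84 with k₀ = 0.9996 gives E = 251209.301 m, N = 5942288.090 m.

E 251209 m, N 5942288 m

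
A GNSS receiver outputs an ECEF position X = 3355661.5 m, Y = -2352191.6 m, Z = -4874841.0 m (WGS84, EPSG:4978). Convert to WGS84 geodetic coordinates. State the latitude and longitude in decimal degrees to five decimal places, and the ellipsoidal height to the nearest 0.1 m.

lat -50.13780°, lon -35.02900°, h 2884.0 m

λ = atan2(Y, X) = -35.02900041°; p = √(X²+Y²) = 4097959.2 m.
Bowring's method on WGS84 (a = 6378137 m, b = 6356752.314 m) gives φ = -50.13779988°, h = 2884.024 m.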